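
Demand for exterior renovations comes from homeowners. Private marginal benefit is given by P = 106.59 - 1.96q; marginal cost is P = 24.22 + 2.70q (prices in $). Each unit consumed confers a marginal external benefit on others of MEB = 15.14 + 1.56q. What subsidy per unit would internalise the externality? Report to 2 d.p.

subsidy = $64.21 per unit

Social marginal benefit = demand + MEB = 121.73 - 0.40q.
Set SMB = MC: 121.73 - 0.40q = 24.22 + 2.70q → q* = 31.4548.
The Pigouvian subsidy equals MEB at q*: 15.14 + 1.56×31.4548 = 64.2095.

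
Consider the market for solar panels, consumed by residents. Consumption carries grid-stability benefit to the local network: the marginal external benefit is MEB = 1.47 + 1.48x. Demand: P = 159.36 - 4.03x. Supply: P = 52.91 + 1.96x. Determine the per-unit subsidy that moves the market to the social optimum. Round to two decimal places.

subsidy = 36.88 per unit

Social marginal benefit = demand + MEB = 160.83 - 2.55x.
Set SMB = MC: 160.83 - 2.55x = 52.91 + 1.96x → x* = 23.9290.
The Pigouvian subsidy equals MEB at x*: 1.47 + 1.48×23.9290 = 36.8849.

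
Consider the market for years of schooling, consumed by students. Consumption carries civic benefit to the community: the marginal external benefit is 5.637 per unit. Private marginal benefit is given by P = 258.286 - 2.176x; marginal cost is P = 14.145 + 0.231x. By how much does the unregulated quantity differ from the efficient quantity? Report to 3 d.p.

Market equilibrium (private): 14.145 + 0.231x = 258.286 - 2.176x → x_m = 101.4296.
Social marginal benefit = demand + MEB = 263.923 - 2.176x.
Set SMB = MC: 263.923 - 2.176x = 14.145 + 0.231x → x* = 103.7715.
Gap = |101.4296 − 103.7715| = 2.3419.

2.342 units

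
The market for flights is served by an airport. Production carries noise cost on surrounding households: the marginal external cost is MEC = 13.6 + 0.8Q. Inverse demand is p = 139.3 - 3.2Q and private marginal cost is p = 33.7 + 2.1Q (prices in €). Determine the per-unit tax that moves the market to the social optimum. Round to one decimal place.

Social marginal cost = private MC + MEC = 47.3 + 2.9Q.
Set SMC = demand: 47.3 + 2.9Q = 139.3 - 3.2Q → Q* = 15.0820.
The Pigouvian tax equals MEC at Q*: 13.6 + 0.8×15.0820 = 25.6656.

tax = €25.7 per unit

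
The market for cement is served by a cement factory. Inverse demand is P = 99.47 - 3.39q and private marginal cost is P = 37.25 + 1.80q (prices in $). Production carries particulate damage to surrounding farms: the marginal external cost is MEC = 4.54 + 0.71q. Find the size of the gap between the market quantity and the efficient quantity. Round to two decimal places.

Market equilibrium (private): 37.25 + 1.80q = 99.47 - 3.39q → q_m = 11.9884.
Social marginal cost = private MC + MEC = 41.79 + 2.51q.
Set SMC = demand: 41.79 + 2.51q = 99.47 - 3.39q → q* = 9.7763.
Gap = |11.9884 − 9.7763| = 2.2121.

2.21 units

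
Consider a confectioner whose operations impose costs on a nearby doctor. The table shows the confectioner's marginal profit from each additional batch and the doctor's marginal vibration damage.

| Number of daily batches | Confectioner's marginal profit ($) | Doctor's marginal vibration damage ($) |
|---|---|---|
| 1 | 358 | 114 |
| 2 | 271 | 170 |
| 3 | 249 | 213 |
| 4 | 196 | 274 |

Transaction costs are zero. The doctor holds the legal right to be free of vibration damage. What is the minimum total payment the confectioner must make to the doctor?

$497

Efficient level: marginal profit ≥ marginal vibration damage through level 3, so k* = 3.
With the doctor holding the right, the confectioner must at least compensate total damage at k*: 114 + 170 + 213 = 497.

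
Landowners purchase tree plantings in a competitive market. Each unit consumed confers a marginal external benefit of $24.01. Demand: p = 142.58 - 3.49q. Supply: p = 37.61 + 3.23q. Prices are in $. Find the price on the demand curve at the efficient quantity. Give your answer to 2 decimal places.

Social marginal benefit = demand + MEB = 166.59 - 3.49q.
Set SMB = MC: 166.59 - 3.49q = 37.61 + 3.23q → q* = 19.1935.
Consumer price on the demand curve at q*: 142.58 − 3.49×19.1935 = 75.5947.

P = $75.59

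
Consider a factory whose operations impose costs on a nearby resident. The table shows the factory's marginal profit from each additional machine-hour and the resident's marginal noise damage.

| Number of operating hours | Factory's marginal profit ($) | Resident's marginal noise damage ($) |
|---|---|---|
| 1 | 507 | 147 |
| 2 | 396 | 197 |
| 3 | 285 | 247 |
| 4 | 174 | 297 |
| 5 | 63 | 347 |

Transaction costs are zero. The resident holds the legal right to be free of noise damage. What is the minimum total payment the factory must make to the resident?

$591

Efficient level: marginal profit ≥ marginal noise damage through level 3, so k* = 3.
With the resident holding the right, the factory must at least compensate total damage at k*: 147 + 197 + 247 = 591.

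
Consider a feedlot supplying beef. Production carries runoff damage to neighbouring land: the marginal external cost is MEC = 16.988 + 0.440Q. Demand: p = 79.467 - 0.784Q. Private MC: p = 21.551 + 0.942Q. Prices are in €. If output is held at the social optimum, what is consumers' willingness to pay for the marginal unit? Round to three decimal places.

Social marginal cost = private MC + MEC = 38.539 + 1.382Q.
Set SMC = demand: 38.539 + 1.382Q = 79.467 - 0.784Q → Q* = 18.8957.
Consumer price on the demand curve at Q*: 79.467 − 0.784×18.8957 = 64.6528.

P = €64.653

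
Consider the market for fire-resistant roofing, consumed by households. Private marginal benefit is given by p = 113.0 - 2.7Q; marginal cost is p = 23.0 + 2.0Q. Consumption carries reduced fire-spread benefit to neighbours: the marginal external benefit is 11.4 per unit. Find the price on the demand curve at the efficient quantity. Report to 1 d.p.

Social marginal benefit = demand + MEB = 124.4 - 2.7Q.
Set SMB = MC: 124.4 - 2.7Q = 23.0 + 2.0Q → Q* = 21.5745.
Consumer price on the demand curve at Q*: 113.0 − 2.7×21.5745 = 54.7489.

P = 54.7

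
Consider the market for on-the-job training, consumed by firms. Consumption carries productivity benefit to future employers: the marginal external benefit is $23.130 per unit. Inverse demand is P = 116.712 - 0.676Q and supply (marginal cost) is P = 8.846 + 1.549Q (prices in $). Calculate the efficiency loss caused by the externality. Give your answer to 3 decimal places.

DWL = $120.224

Market equilibrium (private): 8.846 + 1.549Q = 116.712 - 0.676Q → Q_m = 48.4791.
Social marginal benefit = demand + MEB = 139.842 - 0.676Q.
Set SMB = MC: 139.842 - 0.676Q = 8.846 + 1.549Q → Q* = 58.8746.
The loss is the area between SMB and MC from Q* to Q_m; with linear curves that's a triangle of height MEB(Q_m).
DWL = ½ × 10.3955 × 23.1300 = 120.2240.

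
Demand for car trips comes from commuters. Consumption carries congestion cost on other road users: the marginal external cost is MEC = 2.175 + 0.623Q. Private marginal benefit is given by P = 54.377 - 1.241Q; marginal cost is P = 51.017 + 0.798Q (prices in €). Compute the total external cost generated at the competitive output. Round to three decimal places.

€4.430

Market equilibrium (private): 51.017 + 0.798Q = 54.377 - 1.241Q → Q_m = 1.6479.
Total external cost = ∫₀^{Q_m} (2.175 + 0.623Q) dQ = 2.175×1.6479 + ½×0.623×1.6479² = 4.4301.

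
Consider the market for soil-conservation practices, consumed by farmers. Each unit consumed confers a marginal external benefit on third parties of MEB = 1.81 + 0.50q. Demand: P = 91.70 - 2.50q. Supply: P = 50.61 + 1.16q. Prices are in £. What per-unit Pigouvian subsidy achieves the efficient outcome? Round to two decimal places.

Social marginal benefit = demand + MEB = 93.51 - 2.00q.
Set SMB = MC: 93.51 - 2.00q = 50.61 + 1.16q → q* = 13.5759.
The Pigouvian subsidy equals MEB at q*: 1.81 + 0.50×13.5759 = 8.5980.

subsidy = £8.60 per unit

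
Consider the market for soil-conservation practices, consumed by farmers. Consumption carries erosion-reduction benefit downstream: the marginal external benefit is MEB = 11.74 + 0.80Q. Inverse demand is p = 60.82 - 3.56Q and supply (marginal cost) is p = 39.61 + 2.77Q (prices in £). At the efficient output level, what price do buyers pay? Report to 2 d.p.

Social marginal benefit = demand + MEB = 72.56 - 2.76Q.
Set SMB = MC: 72.56 - 2.76Q = 39.61 + 2.77Q → Q* = 5.9584.
Consumer price on the demand curve at Q*: 60.82 − 3.56×5.9584 = 39.6081.

P = £39.61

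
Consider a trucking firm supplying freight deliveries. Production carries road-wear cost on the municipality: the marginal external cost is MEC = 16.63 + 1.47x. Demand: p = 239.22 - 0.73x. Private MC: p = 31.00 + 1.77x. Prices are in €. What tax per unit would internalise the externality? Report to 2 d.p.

tax = €87.57 per unit

Social marginal cost = private MC + MEC = 47.63 + 3.24x.
Set SMC = demand: 47.63 + 3.24x = 239.22 - 0.73x → x* = 48.2594.
The Pigouvian tax equals MEC at x*: 16.63 + 1.47×48.2594 = 87.5713.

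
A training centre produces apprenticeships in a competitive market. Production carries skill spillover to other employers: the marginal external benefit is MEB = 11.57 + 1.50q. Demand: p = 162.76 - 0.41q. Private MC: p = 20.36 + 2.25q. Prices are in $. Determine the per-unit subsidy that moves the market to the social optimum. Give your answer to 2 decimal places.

Social marginal cost = private MC − MEB = 8.79 + 0.75q.
Set SMC = demand: 8.79 + 0.75q = 162.76 - 0.41q → q* = 132.7328.
The Pigouvian subsidy equals MEB at q*: 11.57 + 1.50×132.7328 = 210.6692.

subsidy = $210.67 per unit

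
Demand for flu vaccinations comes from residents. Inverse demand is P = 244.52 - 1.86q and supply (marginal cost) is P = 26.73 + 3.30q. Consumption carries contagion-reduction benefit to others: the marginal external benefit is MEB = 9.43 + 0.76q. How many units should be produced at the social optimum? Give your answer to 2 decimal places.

q* = 51.64

Social marginal benefit = demand + MEB = 253.95 - 1.10q.
Set SMB = MC: 253.95 - 1.10q = 26.73 + 3.30q → q* = 51.6409.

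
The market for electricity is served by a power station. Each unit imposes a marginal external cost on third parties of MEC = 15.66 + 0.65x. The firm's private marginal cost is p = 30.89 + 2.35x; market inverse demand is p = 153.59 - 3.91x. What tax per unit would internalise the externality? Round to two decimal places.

Social marginal cost = private MC + MEC = 46.55 + 3.00x.
Set SMC = demand: 46.55 + 3.00x = 153.59 - 3.91x → x* = 15.4906.
The Pigouvian tax equals MEC at x*: 15.66 + 0.65×15.4906 = 25.7289.

tax = 25.73 per unit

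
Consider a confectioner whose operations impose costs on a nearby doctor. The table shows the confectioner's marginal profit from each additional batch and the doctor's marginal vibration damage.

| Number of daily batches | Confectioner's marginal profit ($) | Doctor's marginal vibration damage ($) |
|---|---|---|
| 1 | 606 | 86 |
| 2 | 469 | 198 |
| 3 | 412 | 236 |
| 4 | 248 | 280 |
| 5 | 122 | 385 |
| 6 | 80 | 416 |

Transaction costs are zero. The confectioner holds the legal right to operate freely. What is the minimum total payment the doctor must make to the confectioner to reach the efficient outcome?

Left alone the confectioner would choose level 6 (marginal profit stays positive).
Efficient level: k* = 3 (marginal profit ≥ marginal vibration damage through 3).
The doctor must at least cover the confectioner's forgone profit from cutting 6→3: 248 + 122 + 80 = 450.

$450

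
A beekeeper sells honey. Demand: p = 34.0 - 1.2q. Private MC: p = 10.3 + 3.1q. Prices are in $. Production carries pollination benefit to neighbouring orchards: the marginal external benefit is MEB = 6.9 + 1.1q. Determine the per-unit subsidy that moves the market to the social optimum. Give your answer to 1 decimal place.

Social marginal cost = private MC − MEB = 3.4 + 2.0q.
Set SMC = demand: 3.4 + 2.0q = 34.0 - 1.2q → q* = 9.5625.
The Pigouvian subsidy equals MEB at q*: 6.9 + 1.1×9.5625 = 17.4188.

subsidy = $17.4 per unit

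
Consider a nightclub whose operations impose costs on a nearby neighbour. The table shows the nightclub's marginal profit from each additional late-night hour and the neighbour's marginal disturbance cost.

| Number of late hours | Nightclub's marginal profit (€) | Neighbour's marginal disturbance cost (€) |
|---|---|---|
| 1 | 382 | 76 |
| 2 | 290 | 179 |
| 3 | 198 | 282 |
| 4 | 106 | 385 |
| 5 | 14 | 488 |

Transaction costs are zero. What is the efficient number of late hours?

2

Bargaining reaches the level where marginal profit last exceeds marginal disturbance cost.
That holds through level 2 (290 ≥ 179) but not at 3 (198 < 282).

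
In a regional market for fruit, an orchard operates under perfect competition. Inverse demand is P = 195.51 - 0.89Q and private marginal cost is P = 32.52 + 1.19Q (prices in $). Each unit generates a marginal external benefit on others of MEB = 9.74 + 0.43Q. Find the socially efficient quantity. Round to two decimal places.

Q* = 104.68

Social marginal cost = private MC − MEB = 22.78 + 0.76Q.
Set SMC = demand: 22.78 + 0.76Q = 195.51 - 0.89Q → Q* = 104.6848.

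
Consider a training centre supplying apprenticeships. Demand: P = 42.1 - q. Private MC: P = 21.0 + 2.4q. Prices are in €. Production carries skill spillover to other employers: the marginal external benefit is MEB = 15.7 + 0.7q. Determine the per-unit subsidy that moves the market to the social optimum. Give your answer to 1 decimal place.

subsidy = €25.2 per unit

Social marginal cost = private MC − MEB = 5.3 + 1.7q.
Set SMC = demand: 5.3 + 1.7q = 42.1 - q → q* = 13.6296.
The Pigouvian subsidy equals MEB at q*: 15.7 + 0.7×13.6296 = 25.2407.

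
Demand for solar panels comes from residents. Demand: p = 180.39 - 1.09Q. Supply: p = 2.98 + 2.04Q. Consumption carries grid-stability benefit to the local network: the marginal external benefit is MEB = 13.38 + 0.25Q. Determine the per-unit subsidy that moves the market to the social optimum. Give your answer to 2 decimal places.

subsidy = 29.94 per unit

Social marginal benefit = demand + MEB = 193.77 - 0.84Q.
Set SMB = MC: 193.77 - 0.84Q = 2.98 + 2.04Q → Q* = 66.2465.
The Pigouvian subsidy equals MEB at Q*: 13.38 + 0.25×66.2465 = 29.9416.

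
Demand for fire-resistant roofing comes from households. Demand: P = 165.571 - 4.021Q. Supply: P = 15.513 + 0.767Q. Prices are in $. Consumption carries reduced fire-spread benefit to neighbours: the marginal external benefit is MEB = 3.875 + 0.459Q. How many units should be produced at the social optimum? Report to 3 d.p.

Social marginal benefit = demand + MEB = 169.446 - 3.562Q.
Set SMB = MC: 169.446 - 3.562Q = 15.513 + 0.767Q → Q* = 35.5586.

Q* = 35.559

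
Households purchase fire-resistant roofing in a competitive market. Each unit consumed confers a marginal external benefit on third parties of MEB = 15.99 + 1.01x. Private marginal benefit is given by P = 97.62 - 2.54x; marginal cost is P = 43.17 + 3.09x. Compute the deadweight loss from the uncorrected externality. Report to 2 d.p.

DWL = 71.81

Market equilibrium (private): 43.17 + 3.09x = 97.62 - 2.54x → x_m = 9.6714.
Social marginal benefit = demand + MEB = 113.61 - 1.53x.
Set SMB = MC: 113.61 - 1.53x = 43.17 + 3.09x → x* = 15.2468.
The loss is the area between SMB and MC from x* to x_m; with linear curves that's a triangle of height MEB(x_m).
DWL = ½ × 5.5754 × 25.7581 = 71.8059.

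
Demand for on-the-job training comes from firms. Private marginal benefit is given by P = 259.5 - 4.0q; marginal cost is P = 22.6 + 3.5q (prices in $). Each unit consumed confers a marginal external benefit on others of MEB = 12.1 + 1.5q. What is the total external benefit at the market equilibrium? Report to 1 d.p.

$1130.5

Market equilibrium (private): 22.6 + 3.5q = 259.5 - 4.0q → q_m = 31.5867.
Total external benefit = ∫₀^{q_m} (12.1 + 1.5q) dq = 12.1×31.5867 + ½×1.5×31.5867² = 1130.4888.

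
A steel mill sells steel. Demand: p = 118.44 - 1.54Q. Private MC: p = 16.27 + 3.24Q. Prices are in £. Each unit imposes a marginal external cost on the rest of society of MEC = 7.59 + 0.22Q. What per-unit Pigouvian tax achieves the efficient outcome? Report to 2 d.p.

Social marginal cost = private MC + MEC = 23.86 + 3.46Q.
Set SMC = demand: 23.86 + 3.46Q = 118.44 - 1.54Q → Q* = 18.9160.
The Pigouvian tax equals MEC at Q*: 7.59 + 0.22×18.9160 = 11.7515.

tax = £11.75 per unit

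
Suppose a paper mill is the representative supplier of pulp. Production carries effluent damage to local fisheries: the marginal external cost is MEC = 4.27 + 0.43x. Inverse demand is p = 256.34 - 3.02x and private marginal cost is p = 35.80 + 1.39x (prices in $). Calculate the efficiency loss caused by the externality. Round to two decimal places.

DWL = $68.63

Market equilibrium (private): 35.80 + 1.39x = 256.34 - 3.02x → x_m = 50.0091.
Social marginal cost = private MC + MEC = 40.07 + 1.82x.
Set SMC = demand: 40.07 + 1.82x = 256.34 - 3.02x → x* = 44.6839.
The welfare-loss triangle has base |x_m − x*| and height MEC(x_m) (the vertical gap between SMC and demand is zero at x* and MEC at x_m).
DWL = ½ × 5.3252 × 25.7739 = 68.6256.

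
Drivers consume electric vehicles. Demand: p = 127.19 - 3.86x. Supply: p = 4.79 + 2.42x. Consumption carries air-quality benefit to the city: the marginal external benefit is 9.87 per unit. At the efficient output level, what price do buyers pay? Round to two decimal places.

P = 45.89

Social marginal benefit = demand + MEB = 137.06 - 3.86x.
Set SMB = MC: 137.06 - 3.86x = 4.79 + 2.42x → x* = 21.0621.
Consumer price on the demand curve at x*: 127.19 − 3.86×21.0621 = 45.8903.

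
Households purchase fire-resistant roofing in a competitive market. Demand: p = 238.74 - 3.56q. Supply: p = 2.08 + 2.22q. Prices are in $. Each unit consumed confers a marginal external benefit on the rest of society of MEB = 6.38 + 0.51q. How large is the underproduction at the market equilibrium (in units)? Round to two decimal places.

Market equilibrium (private): 2.08 + 2.22q = 238.74 - 3.56q → q_m = 40.9446.
Social marginal benefit = demand + MEB = 245.12 - 3.05q.
Set SMB = MC: 245.12 - 3.05q = 2.08 + 2.22q → q* = 46.1176.
Gap = |40.9446 − 46.1176| = 5.1730.

5.17 units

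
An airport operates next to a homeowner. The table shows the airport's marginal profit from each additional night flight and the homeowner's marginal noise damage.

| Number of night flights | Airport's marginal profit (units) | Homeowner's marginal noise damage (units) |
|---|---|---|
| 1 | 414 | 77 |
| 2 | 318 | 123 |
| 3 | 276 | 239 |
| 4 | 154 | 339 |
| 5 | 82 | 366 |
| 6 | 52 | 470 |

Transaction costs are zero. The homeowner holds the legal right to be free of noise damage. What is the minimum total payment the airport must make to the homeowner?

Efficient level: marginal profit ≥ marginal noise damage through level 3, so k* = 3.
With the homeowner holding the right, the airport must at least compensate total damage at k*: 77 + 123 + 239 = 439.

439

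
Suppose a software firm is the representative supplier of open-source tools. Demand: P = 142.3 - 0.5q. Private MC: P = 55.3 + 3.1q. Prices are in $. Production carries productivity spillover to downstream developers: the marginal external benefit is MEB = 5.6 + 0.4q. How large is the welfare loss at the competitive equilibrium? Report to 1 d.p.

Market equilibrium (private): 55.3 + 3.1q = 142.3 - 0.5q → q_m = 24.1667.
Social marginal cost = private MC − MEB = 49.7 + 2.7q.
Set SMC = demand: 49.7 + 2.7q = 142.3 - 0.5q → q* = 28.9375.
Between q* and q_m the wedge demand − SMC runs linearly from 0 to MEB(q_m), so the loss is a triangle.
DWL = ½ × 4.7708 × 15.2667 = 36.4172.

DWL = $36.4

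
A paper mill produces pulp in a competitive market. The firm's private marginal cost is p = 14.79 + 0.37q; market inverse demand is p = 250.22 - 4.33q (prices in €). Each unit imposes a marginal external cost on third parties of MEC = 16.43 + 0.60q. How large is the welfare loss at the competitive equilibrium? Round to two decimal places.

DWL = €203.85

Market equilibrium (private): 14.79 + 0.37q = 250.22 - 4.33q → q_m = 50.0915.
Social marginal cost = private MC + MEC = 31.22 + 0.97q.
Set SMC = demand: 31.22 + 0.97q = 250.22 - 4.33q → q* = 41.3208.
Height of the DWL triangle at q_m is SMC(q_m) − demand(q_m) = MEC(q_m) = 46.4849.
DWL = ½ × 8.7707 × 46.4849 = 203.8526.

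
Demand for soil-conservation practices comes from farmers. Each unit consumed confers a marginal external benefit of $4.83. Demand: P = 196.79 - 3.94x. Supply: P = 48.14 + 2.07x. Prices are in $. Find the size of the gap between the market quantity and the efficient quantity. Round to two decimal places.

Market equilibrium (private): 48.14 + 2.07x = 196.79 - 3.94x → x_m = 24.7338.
Social marginal benefit = demand + MEB = 201.62 - 3.94x.
Set SMB = MC: 201.62 - 3.94x = 48.14 + 2.07x → x* = 25.5374.
Gap = |24.7338 − 25.5374| = 0.8036.

0.80 units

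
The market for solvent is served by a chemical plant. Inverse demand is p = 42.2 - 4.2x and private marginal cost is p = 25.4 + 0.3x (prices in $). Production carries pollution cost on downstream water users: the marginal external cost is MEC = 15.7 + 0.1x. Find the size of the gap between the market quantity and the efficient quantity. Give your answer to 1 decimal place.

Market equilibrium (private): 25.4 + 0.3x = 42.2 - 4.2x → x_m = 3.7333.
Social marginal cost = private MC + MEC = 41.1 + 0.4x.
Set SMC = demand: 41.1 + 0.4x = 42.2 - 4.2x → x* = 0.2391.
Gap = |3.7333 − 0.2391| = 3.4942.

3.5 units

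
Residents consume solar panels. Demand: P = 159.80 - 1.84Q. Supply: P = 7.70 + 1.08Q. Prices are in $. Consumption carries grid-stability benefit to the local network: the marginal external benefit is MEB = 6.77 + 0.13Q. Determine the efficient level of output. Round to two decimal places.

Social marginal benefit = demand + MEB = 166.57 - 1.71Q.
Set SMB = MC: 166.57 - 1.71Q = 7.70 + 1.08Q → Q* = 56.9427.

Q* = 56.94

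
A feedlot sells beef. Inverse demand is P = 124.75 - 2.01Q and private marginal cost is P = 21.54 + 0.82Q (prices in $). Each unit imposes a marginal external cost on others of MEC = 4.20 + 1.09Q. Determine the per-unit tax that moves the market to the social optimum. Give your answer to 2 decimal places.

tax = $31.73 per unit

Social marginal cost = private MC + MEC = 25.74 + 1.91Q.
Set SMC = demand: 25.74 + 1.91Q = 124.75 - 2.01Q → Q* = 25.2577.
The Pigouvian tax equals MEC at Q*: 4.20 + 1.09×25.2577 = 31.7309.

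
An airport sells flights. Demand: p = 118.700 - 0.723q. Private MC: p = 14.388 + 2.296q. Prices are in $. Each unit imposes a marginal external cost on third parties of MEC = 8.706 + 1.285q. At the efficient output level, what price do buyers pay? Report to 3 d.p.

Social marginal cost = private MC + MEC = 23.094 + 3.581q.
Set SMC = demand: 23.094 + 3.581q = 118.700 - 0.723q → q* = 22.2133.
Consumer price on the demand curve at q*: 118.700 − 0.723×22.2133 = 102.6398.

P = $102.640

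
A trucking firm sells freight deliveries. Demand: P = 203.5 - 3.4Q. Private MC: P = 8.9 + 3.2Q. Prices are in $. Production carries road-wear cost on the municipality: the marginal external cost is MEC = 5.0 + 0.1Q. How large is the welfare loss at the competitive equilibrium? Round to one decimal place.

DWL = $4.7

Market equilibrium (private): 8.9 + 3.2Q = 203.5 - 3.4Q → Q_m = 29.4848.
Social marginal cost = private MC + MEC = 13.9 + 3.3Q.
Set SMC = demand: 13.9 + 3.3Q = 203.5 - 3.4Q → Q* = 28.2985.
Between Q* and Q_m the wedge SMC − demand runs linearly from 0 to MEC(Q_m), so the loss is a triangle.
DWL = ½ × 1.1863 × 7.9485 = 4.7147.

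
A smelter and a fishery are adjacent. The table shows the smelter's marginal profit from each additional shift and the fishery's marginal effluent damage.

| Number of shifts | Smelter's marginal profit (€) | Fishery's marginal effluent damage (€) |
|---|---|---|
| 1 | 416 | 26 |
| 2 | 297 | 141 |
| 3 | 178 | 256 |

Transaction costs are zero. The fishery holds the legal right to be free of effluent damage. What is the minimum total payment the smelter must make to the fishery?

€167

Efficient level: marginal profit ≥ marginal effluent damage through level 2, so k* = 2.
With the fishery holding the right, the smelter must at least compensate total damage at k*: 26 + 141 = 167.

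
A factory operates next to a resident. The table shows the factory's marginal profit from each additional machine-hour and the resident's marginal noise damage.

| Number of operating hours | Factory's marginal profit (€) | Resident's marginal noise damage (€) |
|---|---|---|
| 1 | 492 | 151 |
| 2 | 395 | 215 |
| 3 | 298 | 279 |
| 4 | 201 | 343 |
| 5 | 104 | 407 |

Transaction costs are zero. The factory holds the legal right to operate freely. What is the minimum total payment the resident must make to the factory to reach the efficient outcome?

Left alone the factory would choose level 5 (marginal profit stays positive).
Efficient level: k* = 3 (marginal profit ≥ marginal noise damage through 3).
The resident must at least cover the factory's forgone profit from cutting 5→3: 201 + 104 = 305.

€305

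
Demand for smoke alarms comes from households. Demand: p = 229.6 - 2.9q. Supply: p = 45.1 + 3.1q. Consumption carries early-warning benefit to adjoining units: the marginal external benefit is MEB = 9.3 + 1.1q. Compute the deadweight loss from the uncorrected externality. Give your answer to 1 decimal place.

DWL = 189.8

Market equilibrium (private): 45.1 + 3.1q = 229.6 - 2.9q → q_m = 30.7500.
Social marginal benefit = demand + MEB = 238.9 - 1.8q.
Set SMB = MC: 238.9 - 1.8q = 45.1 + 3.1q → q* = 39.5510.
Between q* and q_m the wedge SMB − MC runs linearly from 0 to MEB(q_m), so the loss is a triangle.
DWL = ½ × 8.8010 × 43.1250 = 189.7716.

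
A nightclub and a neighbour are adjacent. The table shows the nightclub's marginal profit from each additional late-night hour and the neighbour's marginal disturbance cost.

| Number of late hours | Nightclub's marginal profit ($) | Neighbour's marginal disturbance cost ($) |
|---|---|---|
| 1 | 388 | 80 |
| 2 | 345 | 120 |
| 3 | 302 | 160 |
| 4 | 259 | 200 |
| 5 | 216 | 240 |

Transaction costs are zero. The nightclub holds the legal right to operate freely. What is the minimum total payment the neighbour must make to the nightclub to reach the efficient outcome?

Left alone the nightclub would choose level 5 (marginal profit stays positive).
Efficient level: k* = 4 (marginal profit ≥ marginal disturbance cost through 4).
The neighbour must at least cover the nightclub's forgone profit from cutting 5→4: 216 = 216.

$216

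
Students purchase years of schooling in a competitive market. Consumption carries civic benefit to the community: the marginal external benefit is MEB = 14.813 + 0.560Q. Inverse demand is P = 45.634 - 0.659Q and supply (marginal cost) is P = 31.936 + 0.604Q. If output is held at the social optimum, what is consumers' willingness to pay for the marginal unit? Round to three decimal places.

Social marginal benefit = demand + MEB = 60.447 - 0.099Q.
Set SMB = MC: 60.447 - 0.099Q = 31.936 + 0.604Q → Q* = 40.5562.
Consumer price on the demand curve at Q*: 45.634 − 0.659×40.5562 = 18.9075.

P = 18.907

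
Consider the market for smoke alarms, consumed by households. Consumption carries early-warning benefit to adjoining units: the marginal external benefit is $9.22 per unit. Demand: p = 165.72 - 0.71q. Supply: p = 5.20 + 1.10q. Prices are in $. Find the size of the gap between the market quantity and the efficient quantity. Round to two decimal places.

5.09 units

Market equilibrium (private): 5.20 + 1.10q = 165.72 - 0.71q → q_m = 88.6851.
Social marginal benefit = demand + MEB = 174.94 - 0.71q.
Set SMB = MC: 174.94 - 0.71q = 5.20 + 1.10q → q* = 93.7790.
Gap = |88.6851 − 93.7790| = 5.0939.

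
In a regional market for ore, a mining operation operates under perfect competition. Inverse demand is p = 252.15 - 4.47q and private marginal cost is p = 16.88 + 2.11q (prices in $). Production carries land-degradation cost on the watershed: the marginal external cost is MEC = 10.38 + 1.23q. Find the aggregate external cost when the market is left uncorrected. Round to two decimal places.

Market equilibrium (private): 16.88 + 2.11q = 252.15 - 4.47q → q_m = 35.7553.
Total external cost = ∫₀^{q_m} (10.38 + 1.23q) dq = 10.38×35.7553 + ½×1.23×35.7553² = 1157.3815.

$1157.38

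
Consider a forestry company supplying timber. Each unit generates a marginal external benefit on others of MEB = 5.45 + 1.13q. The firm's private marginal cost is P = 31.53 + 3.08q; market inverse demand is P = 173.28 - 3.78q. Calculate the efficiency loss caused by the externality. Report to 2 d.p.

Market equilibrium (private): 31.53 + 3.08q = 173.28 - 3.78q → q_m = 20.6633.
Social marginal cost = private MC − MEB = 26.08 + 1.95q.
Set SMC = demand: 26.08 + 1.95q = 173.28 - 3.78q → q* = 25.6894.
The welfare-loss triangle has base |q_m − q*| and height MEB(q_m) (the vertical gap between SMC and demand is zero at q* and MEB at q_m).
DWL = ½ × 5.0261 × 28.7995 = 72.3746.

DWL = 72.37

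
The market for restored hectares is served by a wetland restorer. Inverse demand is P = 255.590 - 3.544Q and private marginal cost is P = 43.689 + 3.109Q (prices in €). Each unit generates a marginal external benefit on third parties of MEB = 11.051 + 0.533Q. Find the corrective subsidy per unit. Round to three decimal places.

subsidy = €30.468 per unit

Social marginal cost = private MC − MEB = 32.638 + 2.576Q.
Set SMC = demand: 32.638 + 2.576Q = 255.590 - 3.544Q → Q* = 36.4301.
The Pigouvian subsidy equals MEB at Q*: 11.051 + 0.533×36.4301 = 30.4682.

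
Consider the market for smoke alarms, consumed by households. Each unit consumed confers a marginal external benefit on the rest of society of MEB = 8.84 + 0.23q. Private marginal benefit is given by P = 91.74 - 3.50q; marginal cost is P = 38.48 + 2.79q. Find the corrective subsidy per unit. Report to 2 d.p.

subsidy = 11.20 per unit

Social marginal benefit = demand + MEB = 100.58 - 3.27q.
Set SMB = MC: 100.58 - 3.27q = 38.48 + 2.79q → q* = 10.2475.
The Pigouvian subsidy equals MEB at q*: 8.84 + 0.23×10.2475 = 11.1969.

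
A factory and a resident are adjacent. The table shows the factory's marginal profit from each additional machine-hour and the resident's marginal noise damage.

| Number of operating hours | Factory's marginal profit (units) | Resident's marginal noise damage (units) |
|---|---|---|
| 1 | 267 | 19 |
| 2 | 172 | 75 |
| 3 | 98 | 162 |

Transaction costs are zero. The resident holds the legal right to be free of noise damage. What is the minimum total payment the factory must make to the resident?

94

Efficient level: marginal profit ≥ marginal noise damage through level 2, so k* = 2.
With the resident holding the right, the factory must at least compensate total damage at k*: 19 + 75 = 94.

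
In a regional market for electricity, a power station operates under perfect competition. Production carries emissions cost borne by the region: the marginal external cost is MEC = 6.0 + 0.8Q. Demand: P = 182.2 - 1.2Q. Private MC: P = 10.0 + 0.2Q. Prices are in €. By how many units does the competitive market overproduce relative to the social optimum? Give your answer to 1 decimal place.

47.5 units

Market equilibrium (private): 10.0 + 0.2Q = 182.2 - 1.2Q → Q_m = 123.0000.
Social marginal cost = private MC + MEC = 16.0 + Q.
Set SMC = demand: 16.0 + Q = 182.2 - 1.2Q → Q* = 75.5455.
Gap = |123.0000 − 75.5455| = 47.4545.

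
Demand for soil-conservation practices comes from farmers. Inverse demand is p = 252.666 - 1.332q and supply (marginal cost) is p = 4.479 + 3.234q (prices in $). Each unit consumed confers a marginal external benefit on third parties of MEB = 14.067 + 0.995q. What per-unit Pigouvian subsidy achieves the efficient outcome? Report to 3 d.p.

subsidy = $87.140 per unit

Social marginal benefit = demand + MEB = 266.733 - 0.337q.
Set SMB = MC: 266.733 - 0.337q = 4.479 + 3.234q → q* = 73.4399.
The Pigouvian subsidy equals MEB at q*: 14.067 + 0.995×73.4399 = 87.1397.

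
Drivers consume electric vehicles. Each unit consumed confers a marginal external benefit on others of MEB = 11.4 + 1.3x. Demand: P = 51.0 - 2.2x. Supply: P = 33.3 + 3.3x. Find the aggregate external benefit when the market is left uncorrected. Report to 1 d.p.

Market equilibrium (private): 33.3 + 3.3x = 51.0 - 2.2x → x_m = 3.2182.
Total external benefit = ∫₀^{x_m} (11.4 + 1.3x) dx = 11.4×3.2182 + ½×1.3×3.2182² = 43.4194.

43.4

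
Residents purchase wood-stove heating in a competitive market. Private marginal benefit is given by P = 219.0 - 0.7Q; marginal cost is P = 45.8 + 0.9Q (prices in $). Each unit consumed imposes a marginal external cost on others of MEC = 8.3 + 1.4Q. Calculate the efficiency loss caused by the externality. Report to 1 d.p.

Market equilibrium (private): 45.8 + 0.9Q = 219.0 - 0.7Q → Q_m = 108.2500.
Social marginal benefit = demand − MEC = 210.7 - 2.1Q.
Set SMB = MC: 210.7 - 2.1Q = 45.8 + 0.9Q → Q* = 54.9667.
The welfare-loss triangle has base |Q_m − Q*| and height MEC(Q_m) (the vertical gap between SMB and MC is zero at Q* and MEC at Q_m).
DWL = ½ × 53.2833 × 159.8500 = 4258.6678.

DWL = $4258.7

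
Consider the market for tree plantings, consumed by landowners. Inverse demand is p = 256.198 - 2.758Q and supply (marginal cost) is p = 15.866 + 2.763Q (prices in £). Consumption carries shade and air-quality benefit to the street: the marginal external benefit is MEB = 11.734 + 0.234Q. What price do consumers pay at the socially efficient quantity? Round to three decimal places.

P = £124.706

Social marginal benefit = demand + MEB = 267.932 - 2.524Q.
Set SMB = MC: 267.932 - 2.524Q = 15.866 + 2.763Q → Q* = 47.6766.
Consumer price on the demand curve at Q*: 256.198 − 2.758×47.6766 = 124.7059.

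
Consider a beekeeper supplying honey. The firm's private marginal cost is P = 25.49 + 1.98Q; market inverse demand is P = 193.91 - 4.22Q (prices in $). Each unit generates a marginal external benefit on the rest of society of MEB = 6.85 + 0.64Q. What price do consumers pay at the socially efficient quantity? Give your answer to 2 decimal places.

Social marginal cost = private MC − MEB = 18.64 + 1.34Q.
Set SMC = demand: 18.64 + 1.34Q = 193.91 - 4.22Q → Q* = 31.5234.
Consumer price on the demand curve at Q*: 193.91 − 4.22×31.5234 = 60.8813.

P = $60.88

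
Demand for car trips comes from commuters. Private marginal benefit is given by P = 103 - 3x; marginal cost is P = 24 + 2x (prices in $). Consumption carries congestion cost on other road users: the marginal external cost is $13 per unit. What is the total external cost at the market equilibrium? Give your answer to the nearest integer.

$205

Market equilibrium (private): 24 + 2x = 103 - 3x → x_m = 15.8000.
Total external cost = MEC × x_m = 13 × 15.8000 = 205.4000.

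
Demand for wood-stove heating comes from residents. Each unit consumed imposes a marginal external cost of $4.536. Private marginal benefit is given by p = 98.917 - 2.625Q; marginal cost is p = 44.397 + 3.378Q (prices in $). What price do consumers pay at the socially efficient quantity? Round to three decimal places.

P = $77.060

Social marginal benefit = demand − MEC = 94.381 - 2.625Q.
Set SMB = MC: 94.381 - 2.625Q = 44.397 + 3.378Q → Q* = 8.3265.
Consumer price on the demand curve at Q*: 98.917 − 2.625×8.3265 = 77.0599.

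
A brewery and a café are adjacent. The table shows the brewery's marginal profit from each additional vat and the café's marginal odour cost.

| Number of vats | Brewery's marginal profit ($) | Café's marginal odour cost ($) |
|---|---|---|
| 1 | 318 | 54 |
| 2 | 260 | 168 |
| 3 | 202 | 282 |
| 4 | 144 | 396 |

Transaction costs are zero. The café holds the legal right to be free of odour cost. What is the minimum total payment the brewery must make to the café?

$222

Efficient level: marginal profit ≥ marginal odour cost through level 2, so k* = 2.
With the café holding the right, the brewery must at least compensate total damage at k*: 54 + 168 = 222.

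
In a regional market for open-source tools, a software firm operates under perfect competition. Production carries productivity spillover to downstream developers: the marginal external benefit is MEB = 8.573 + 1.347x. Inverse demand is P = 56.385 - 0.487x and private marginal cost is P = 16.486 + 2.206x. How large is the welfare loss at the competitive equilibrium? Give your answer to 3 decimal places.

Market equilibrium (private): 16.486 + 2.206x = 56.385 - 0.487x → x_m = 14.8158.
Social marginal cost = private MC − MEB = 7.913 + 0.859x.
Set SMC = demand: 7.913 + 0.859x = 56.385 - 0.487x → x* = 36.0119.
The loss is the area between SMC and demand from x* to x_m; with linear curves that's a triangle of height MEB(x_m).
DWL = ½ × 21.1961 × 28.5299 = 302.3613.

DWL = 302.361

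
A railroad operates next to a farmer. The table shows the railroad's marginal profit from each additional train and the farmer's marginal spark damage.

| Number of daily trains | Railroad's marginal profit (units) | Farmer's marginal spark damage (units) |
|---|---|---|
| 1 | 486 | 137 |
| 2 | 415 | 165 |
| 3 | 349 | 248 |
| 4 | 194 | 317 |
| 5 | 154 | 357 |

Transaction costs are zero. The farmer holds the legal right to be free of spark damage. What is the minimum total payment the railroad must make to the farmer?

550

Efficient level: marginal profit ≥ marginal spark damage through level 3, so k* = 3.
With the farmer holding the right, the railroad must at least compensate total damage at k*: 137 + 165 + 248 = 550.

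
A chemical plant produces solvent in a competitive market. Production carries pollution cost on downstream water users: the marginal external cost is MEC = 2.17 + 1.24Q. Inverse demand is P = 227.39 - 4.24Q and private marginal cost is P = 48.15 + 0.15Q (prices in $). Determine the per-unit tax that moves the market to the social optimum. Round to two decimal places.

tax = $41.17 per unit

Social marginal cost = private MC + MEC = 50.32 + 1.39Q.
Set SMC = demand: 50.32 + 1.39Q = 227.39 - 4.24Q → Q* = 31.4512.
The Pigouvian tax equals MEC at Q*: 2.17 + 1.24×31.4512 = 41.1695.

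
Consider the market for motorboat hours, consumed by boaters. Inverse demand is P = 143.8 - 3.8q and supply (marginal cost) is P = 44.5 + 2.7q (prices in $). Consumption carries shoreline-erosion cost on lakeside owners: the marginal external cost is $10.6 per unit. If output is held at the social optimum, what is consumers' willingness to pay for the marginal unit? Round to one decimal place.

P = $91.9

Social marginal benefit = demand − MEC = 133.2 - 3.8q.
Set SMB = MC: 133.2 - 3.8q = 44.5 + 2.7q → q* = 13.6462.
Consumer price on the demand curve at q*: 143.8 − 3.8×13.6462 = 91.9444.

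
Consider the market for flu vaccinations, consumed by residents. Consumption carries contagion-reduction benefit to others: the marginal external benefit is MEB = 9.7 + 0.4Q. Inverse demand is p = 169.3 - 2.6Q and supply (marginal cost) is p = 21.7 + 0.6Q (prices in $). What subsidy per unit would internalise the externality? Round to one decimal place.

Social marginal benefit = demand + MEB = 179.0 - 2.2Q.
Set SMB = MC: 179.0 - 2.2Q = 21.7 + 0.6Q → Q* = 56.1786.
The Pigouvian subsidy equals MEB at Q*: 9.7 + 0.4×56.1786 = 32.1714.

subsidy = $32.2 per unit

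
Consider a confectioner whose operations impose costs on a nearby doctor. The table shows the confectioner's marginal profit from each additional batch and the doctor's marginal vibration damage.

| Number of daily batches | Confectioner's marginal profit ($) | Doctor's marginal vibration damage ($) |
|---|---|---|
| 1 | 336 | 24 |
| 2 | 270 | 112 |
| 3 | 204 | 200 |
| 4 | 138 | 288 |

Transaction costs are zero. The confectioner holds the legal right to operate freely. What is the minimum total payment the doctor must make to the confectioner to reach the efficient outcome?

$138

Left alone the confectioner would choose level 4 (marginal profit stays positive).
Efficient level: k* = 3 (marginal profit ≥ marginal vibration damage through 3).
The doctor must at least cover the confectioner's forgone profit from cutting 4→3: 138 = 138.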